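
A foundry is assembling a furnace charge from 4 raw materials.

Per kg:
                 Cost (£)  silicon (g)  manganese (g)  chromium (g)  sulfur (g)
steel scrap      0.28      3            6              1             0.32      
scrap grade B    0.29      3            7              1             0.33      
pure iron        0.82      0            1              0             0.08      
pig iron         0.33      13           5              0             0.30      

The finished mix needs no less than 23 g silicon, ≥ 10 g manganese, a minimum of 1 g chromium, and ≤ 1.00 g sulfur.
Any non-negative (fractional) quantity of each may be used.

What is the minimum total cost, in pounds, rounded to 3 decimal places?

£0.788

This is a linear program. Let x1 = kg of steel scrap, x2 = kg of scrap grade B, x3 = kg of pure iron, x4 = kg of pig iron.
Minimise 0.28x1 + 0.29x2 + 0.82x3 + 0.33x4 with:
  3x1 + 3x2 + 13x4 ≥ 23   (silicon)
  6x1 + 7x2 + 1x3 + 5x4 ≥ 10   (manganese)
  1x1 + 1x2 ≥ 1   (chromium)
  0.32x1 + 0.33x2 + 0.08x3 + 0.3x4 ≤ 1   (sulfur)
  x1, x2, x3, x4 ≥ 0.
At the optimum only steel scrap, pig iron are positive (scrap grade B, pure iron = 0). There the silicon and chromium constraints are tight.
So steel scrap = 1 kg, pig iron = 1.538 kg.
Cost = 0.28·1 + 0.33·1.538 = 0.78754.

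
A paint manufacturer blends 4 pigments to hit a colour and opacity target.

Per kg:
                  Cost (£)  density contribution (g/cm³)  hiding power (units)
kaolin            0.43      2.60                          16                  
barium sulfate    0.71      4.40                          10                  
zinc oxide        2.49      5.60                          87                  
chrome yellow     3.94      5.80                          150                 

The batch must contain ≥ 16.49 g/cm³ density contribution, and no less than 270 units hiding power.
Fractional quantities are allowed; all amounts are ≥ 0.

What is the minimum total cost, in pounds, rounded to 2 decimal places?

Let x1 = kg of kaolin, x2 = kg of barium sulfate, x3 = kg of zinc oxide, x4 = kg of chrome yellow.
Minimize 0.43x1 + 0.71x2 + 2.49x3 + 3.94x4 subject to:
  2.6x1 + 4.4x2 + 5.6x3 + 5.8x4 ≥ 16.49   (density contribution)
  16x1 + 10x2 + 87x3 + 150x4 ≥ 270   (hiding power)
  x1, x2, x3, x4 ≥ 0.
The optimal basis is {kaolin, chrome yellow}; barium sulfate, zinc oxide drop out. There the density contribution and hiding power constraints are tight.
So kaolin = 3.053 kg, chrome yellow = 1.474 kg.
Objective = 0.43·3.053 + 3.94·1.474 = 7.1204.

£7.12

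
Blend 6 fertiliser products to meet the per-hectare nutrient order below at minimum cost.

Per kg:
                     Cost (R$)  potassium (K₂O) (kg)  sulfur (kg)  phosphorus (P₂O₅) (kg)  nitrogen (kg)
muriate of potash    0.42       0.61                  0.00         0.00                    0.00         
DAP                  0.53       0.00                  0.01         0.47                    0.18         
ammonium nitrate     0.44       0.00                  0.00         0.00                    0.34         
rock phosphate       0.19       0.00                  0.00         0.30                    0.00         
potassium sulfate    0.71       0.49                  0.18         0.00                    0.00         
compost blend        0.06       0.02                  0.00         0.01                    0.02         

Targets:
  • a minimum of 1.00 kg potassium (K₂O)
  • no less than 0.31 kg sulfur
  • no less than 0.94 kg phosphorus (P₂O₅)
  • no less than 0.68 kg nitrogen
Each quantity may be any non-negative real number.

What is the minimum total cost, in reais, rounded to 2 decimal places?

R$2.76

Treat it as an LP. Let x1 = kg of muriate of potash, x2 = kg of DAP, x3 = kg of ammonium nitrate, x4 = kg of rock phosphate, x5 = kg of potassium sulfate, x6 = kg of compost blend.
Minimise 0.42x1 + 0.53x2 + 0.44x3 + 0.19x4 + 0.71x5 + 0.06x6 subject to:
  0.61x1 + 0.49x5 + 0.02x6 ≥ 1   (potassium (K₂O))
  0.01x2 + 0.18x5 ≥ 0.31   (sulfur)
  0.47x2 + 0.3x4 + 0.01x6 ≥ 0.94   (phosphorus (P₂O₅))
  0.18x2 + 0.34x3 + 0.02x6 ≥ 0.68   (nitrogen)
  x1, x2, x3, x4, x5, x6 ≥ 0.
The optimal basis is {muriate of potash, DAP, ammonium nitrate, potassium sulfate}; rock phosphate, compost blend drop out. Binding constraints: potassium (K₂O), sulfur, phosphorus (P₂O₅), nitrogen.
So muriate of potash = 0.3452 kg, DAP = 2 kg, ammonium nitrate = 0.9412 kg, potassium sulfate = 1.611 kg.
Objective = 0.42·0.3452 + 0.53·2 + 0.44·0.9412 + 0.71·1.611 = 2.7629.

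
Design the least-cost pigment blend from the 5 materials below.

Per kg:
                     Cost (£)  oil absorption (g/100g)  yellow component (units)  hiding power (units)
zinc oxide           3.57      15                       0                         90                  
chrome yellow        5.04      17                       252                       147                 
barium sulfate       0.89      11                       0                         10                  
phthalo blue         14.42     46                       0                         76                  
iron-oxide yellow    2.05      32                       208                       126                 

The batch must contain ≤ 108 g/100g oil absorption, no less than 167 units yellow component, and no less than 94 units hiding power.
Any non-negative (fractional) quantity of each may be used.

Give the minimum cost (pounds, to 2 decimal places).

Set it up as a linear program. Let x1 = kg of zinc oxide, x2 = kg of chrome yellow, x3 = kg of barium sulfate, x4 = kg of phthalo blue, x5 = kg of iron-oxide yellow.
Minimise 3.57x1 + 5.04x2 + 0.89x3 + 14.42x4 + 2.05x5 subject to:
  15x1 + 17x2 + 11x3 + 46x4 + 32x5 ≤ 108   (oil absorption)
  252x2 + 208x5 ≥ 167   (yellow component)
  90x1 + 147x2 + 10x3 + 76x4 + 126x5 ≥ 94   (hiding power)
  x1, x2, x3, x4, x5 ≥ 0.
The optimal basis is {iron-oxide yellow}; zinc oxide, chrome yellow, barium sulfate, phthalo blue drop out. Binding constraint: yellow component.
So iron-oxide yellow = 0.8029 kg.
Total cost: 2.05·0.8029 = 1.6459.

£1.65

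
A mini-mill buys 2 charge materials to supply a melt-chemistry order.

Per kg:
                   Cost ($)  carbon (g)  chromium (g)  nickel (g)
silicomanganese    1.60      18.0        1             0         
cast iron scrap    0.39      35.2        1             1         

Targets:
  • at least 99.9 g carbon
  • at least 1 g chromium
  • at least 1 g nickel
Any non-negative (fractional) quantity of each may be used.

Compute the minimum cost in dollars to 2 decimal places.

Let x1 = kg of silicomanganese, x2 = kg of cast iron scrap.
min 1.6x1 + 0.39x2 with:
  18x1 + 35.2x2 ≥ 99.9   (carbon)
  1x1 + 1x2 ≥ 1   (chromium)
  1x2 ≥ 1   (nickel)
  x1, x2 ≥ 0.
The optimal basis is {cast iron scrap}; silicomanganese drops out. The carbon requirement is met with equality.
Solving gives x2 = 2.838.
Cost = 0.39·2.838 = 1.1068.

$1.11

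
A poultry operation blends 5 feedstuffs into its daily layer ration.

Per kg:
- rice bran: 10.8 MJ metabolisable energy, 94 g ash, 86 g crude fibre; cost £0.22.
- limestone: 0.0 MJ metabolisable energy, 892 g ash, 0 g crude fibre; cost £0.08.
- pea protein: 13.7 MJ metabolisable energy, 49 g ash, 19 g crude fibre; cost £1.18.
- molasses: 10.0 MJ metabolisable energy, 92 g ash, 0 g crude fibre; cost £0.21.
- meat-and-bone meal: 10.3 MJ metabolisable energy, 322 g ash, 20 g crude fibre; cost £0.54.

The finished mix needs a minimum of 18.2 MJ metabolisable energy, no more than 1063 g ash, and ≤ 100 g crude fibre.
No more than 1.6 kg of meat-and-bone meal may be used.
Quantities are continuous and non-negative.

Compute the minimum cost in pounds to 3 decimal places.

£0.374

Let x1 = kg of rice bran, x2 = kg of limestone, x3 = kg of pea protein, x4 = kg of molasses, x5 = kg of meat-and-bone meal.
Minimize 0.22x1 + 0.08x2 + 1.18x3 + 0.21x4 + 0.54x5 with:
  10.8x1 + 13.7x3 + 10x4 + 10.3x5 ≥ 18.2   (metabolisable energy)
  94x1 + 892x2 + 49x3 + 92x4 + 322x5 ≤ 1063   (ash)
  86x1 + 19x3 + 20x5 ≤ 100   (crude fibre)
  x5 ≤ 1.6
  x1, x2, x3, x4, x5 ≥ 0.
The minimum-cost mix takes nothing from limestone, pea protein, meat-and-bone meal — only rice bran, molasses. The metabolisable energy and crude fibre requirements are met with equality.
That vertex is x1 = 1.163, x4 = 0.5642.
Objective = 0.22·1.163 + 0.21·0.5642 = 0.37434.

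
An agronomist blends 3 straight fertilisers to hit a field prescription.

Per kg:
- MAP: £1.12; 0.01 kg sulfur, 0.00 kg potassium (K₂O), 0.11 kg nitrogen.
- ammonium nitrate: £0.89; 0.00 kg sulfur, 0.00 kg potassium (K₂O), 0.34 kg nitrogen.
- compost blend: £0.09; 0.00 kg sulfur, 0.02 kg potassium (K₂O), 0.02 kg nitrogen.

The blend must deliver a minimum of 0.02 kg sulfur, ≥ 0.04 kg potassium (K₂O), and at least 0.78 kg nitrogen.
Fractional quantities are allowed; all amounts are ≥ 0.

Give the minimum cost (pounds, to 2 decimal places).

Set it up as a linear program. Let x1 = kg of MAP, x2 = kg of ammonium nitrate, x3 = kg of compost blend.
min 1.12x1 + 0.89x2 + 0.09x3 with:
  0.01x1 ≥ 0.02   (sulfur)
  0.02x3 ≥ 0.04   (potassium (K₂O))
  0.11x1 + 0.34x2 + 0.02x3 ≥ 0.78   (nitrogen)
  x1, x2, x3 ≥ 0.
All 3 inputs are positive at the optimum. Binding constraints: sulfur, potassium (K₂O), nitrogen.
Solving gives x1 = 2, x2 = 1.529, x3 = 2.
Objective = 1.12·2 + 0.89·1.529 + 0.09·2 = 3.7808.

£3.78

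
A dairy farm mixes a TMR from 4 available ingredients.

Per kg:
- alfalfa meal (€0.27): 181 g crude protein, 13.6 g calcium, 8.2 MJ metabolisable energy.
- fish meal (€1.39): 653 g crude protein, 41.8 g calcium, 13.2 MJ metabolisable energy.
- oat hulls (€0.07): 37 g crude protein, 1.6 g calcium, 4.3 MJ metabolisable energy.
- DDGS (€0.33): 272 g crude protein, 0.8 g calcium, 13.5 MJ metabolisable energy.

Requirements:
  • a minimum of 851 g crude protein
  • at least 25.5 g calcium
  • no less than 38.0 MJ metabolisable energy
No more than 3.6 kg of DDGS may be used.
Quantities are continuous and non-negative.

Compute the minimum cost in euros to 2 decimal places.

Treat it as an LP. Let x1 = kg of alfalfa meal, x2 = kg of fish meal, x3 = kg of oat hulls, x4 = kg of DDGS.
Minimise 0.27x1 + 1.39x2 + 0.07x3 + 0.33x4 s.t.:
  181x1 + 653x2 + 37x3 + 272x4 ≥ 851   (crude protein)
  13.6x1 + 41.8x2 + 1.6x3 + 0.8x4 ≥ 25.5   (calcium)
  8.2x1 + 13.2x2 + 4.3x3 + 13.5x4 ≥ 38   (metabolisable energy)
  x4 ≤ 3.6
  x1, x2, x3, x4 ≥ 0.
The minimum-cost mix takes nothing from fish meal, oat hulls — only alfalfa meal, DDGS. The crude protein and calcium requirements are met with equality.
That vertex is x1 = 1.76, x4 = 1.958.
Cost = 0.27·1.76 + 0.33·1.958 = 1.1213.

€1.12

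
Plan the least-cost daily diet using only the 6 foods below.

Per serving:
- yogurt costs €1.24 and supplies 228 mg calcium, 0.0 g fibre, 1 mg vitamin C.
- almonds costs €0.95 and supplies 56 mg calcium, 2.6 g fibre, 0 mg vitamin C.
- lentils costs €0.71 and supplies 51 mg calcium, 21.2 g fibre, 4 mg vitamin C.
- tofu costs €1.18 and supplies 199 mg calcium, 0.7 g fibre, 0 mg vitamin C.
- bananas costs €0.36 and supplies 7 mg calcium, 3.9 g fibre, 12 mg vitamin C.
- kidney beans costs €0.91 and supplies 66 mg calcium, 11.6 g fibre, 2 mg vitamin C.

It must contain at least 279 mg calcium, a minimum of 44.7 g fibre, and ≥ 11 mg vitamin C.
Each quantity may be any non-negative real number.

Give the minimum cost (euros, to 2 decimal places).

Set it up as a linear program. Let x1 = servings of yogurt, x2 = servings of almonds, x3 = servings of lentils, x4 = servings of tofu, x5 = servings of bananas, x6 = servings of kidney beans.
Minimize 1.24x1 + 0.95x2 + 0.71x3 + 1.18x4 + 0.36x5 + 0.91x6 with:
  228x1 + 56x2 + 51x3 + 199x4 + 7x5 + 66x6 ≥ 279   (calcium)
  2.6x2 + 21.2x3 + 0.7x4 + 3.9x5 + 11.6x6 ≥ 44.7   (fibre)
  1x1 + 4x3 + 12x5 + 2x6 ≥ 11   (vitamin C)
  x1, x2, x3, x4, x5, x6 ≥ 0.
The optimal basis is {yogurt, lentils, bananas}; almonds, tofu, kidney beans drop out. There the calcium, fibre, vitamin C constraints are tight.
So yogurt = 0.7537 servings, lentils = 2.079 servings, bananas = 0.1609 servings.
Hence cost = 1.24·0.7537 + 0.71·2.079 + 0.36·0.1609 = €2.4686.

€2.47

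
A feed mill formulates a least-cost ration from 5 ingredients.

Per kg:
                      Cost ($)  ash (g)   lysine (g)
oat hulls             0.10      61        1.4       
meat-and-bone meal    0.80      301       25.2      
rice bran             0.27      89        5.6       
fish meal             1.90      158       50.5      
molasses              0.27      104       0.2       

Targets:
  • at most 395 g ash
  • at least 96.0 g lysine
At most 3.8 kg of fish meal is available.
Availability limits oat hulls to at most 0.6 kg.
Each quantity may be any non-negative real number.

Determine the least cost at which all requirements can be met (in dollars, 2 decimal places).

$3.55

Let x1 = kg of oat hulls, x2 = kg of meat-and-bone meal, x3 = kg of rice bran, x4 = kg of fish meal, x5 = kg of molasses.
Minimise 0.1x1 + 0.8x2 + 0.27x3 + 1.9x4 + 0.27x5 with:
  61x1 + 301x2 + 89x3 + 158x4 + 104x5 ≤ 395   (ash)
  1.4x1 + 25.2x2 + 5.6x3 + 50.5x4 + 0.2x5 ≥ 96   (lysine)
  x4 ≤ 3.8
  x1 ≤ 0.6
  x1, x2, x3, x4, x5 ≥ 0.
The optimal basis is {meat-and-bone meal, fish meal}; oat hulls, rice bran, molasses drop out. Binding constraints: ash and lysine.
That vertex is x2 = 0.426, x4 = 1.688.
Total cost: 0.8·0.426 + 1.9·1.688 = 3.5480.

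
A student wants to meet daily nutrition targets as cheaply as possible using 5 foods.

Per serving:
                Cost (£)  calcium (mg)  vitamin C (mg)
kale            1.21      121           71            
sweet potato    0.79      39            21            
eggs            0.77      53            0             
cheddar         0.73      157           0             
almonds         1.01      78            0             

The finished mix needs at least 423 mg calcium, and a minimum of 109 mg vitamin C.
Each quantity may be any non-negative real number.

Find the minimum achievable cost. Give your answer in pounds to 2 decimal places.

£2.96

Let x1 = servings of kale, x2 = servings of sweet potato, x3 = servings of eggs, x4 = servings of cheddar, x5 = servings of almonds.
min 1.21x1 + 0.79x2 + 0.77x3 + 0.73x4 + 1.01x5 with:
  121x1 + 39x2 + 53x3 + 157x4 + 78x5 ≥ 423   (calcium)
  71x1 + 21x2 ≥ 109   (vitamin C)
  x1, x2, x3, x4, x5 ≥ 0.
The optimal basis is {kale, cheddar}; sweet potato, eggs, almonds drop out. Binding constraints: calcium and vitamin C.
That vertex is x1 = 1.535, x4 = 1.511.
Total cost: 1.21·1.535 + 0.73·1.511 = 2.9604.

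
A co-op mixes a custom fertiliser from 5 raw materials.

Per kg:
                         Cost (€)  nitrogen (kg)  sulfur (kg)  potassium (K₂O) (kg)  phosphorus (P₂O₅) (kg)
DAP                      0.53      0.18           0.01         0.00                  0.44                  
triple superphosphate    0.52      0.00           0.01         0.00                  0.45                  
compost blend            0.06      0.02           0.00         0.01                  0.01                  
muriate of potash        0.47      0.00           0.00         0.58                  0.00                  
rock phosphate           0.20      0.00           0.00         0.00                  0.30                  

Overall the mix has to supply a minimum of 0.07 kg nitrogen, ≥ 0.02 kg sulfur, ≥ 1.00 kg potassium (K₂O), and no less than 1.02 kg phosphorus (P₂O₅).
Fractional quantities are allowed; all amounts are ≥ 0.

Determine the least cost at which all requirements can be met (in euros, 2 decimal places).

Set it up as a linear program. Let x1 = kg of DAP, x2 = kg of triple superphosphate, x3 = kg of compost blend, x4 = kg of muriate of potash, x5 = kg of rock phosphate.
Minimize 0.53x1 + 0.52x2 + 0.06x3 + 0.47x4 + 0.2x5 with:
  0.18x1 + 0.02x3 ≥ 0.07   (nitrogen)
  0.01x1 + 0.01x2 ≥ 0.02   (sulfur)
  0.01x3 + 0.58x4 ≥ 1   (potassium (K₂O))
  0.44x1 + 0.45x2 + 0.01x3 + 0.3x5 ≥ 1.02   (phosphorus (P₂O₅))
  x1, x2, x3, x4, x5 ≥ 0.
At the optimum only DAP, triple superphosphate, muriate of potash, rock phosphate are positive (compost blend = 0). The nitrogen, sulfur, potassium (K₂O), phosphorus (P₂O₅) requirements are met with equality.
Solving gives x1 = 0.3889, x2 = 1.611, x4 = 1.724, x5 = 0.413.
Cost = 0.53·0.3889 + 0.52·1.611 + 0.47·1.724 + 0.2·0.413 = 1.9367.

€1.94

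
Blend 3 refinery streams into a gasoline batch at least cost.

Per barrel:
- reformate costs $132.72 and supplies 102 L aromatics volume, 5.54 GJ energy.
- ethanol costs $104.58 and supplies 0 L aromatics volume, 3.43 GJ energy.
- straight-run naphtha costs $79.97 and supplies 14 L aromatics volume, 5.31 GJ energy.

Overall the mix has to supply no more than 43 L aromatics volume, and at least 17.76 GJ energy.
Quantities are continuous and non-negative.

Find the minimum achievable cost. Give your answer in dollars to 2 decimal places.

This is a linear program. Let x1 = barrels of reformate, x2 = barrels of ethanol, x3 = barrels of straight-run naphtha.
Minimize 132.72x1 + 104.58x2 + 79.97x3 s.t.:
  102x1 + 14x3 ≤ 43   (aromatics volume)
  5.54x1 + 3.43x2 + 5.31x3 ≥ 17.76   (energy)
  x1, x2, x3 ≥ 0.
The optimal basis is {ethanol, straight-run naphtha}; reformate drops out. There the aromatics volume and energy constraints are tight.
Solving gives x2 = 0.42295, x3 = 3.0714.
Hence cost = 104.58·0.42295 + 79.97·3.0714 = $289.8520.

$289.85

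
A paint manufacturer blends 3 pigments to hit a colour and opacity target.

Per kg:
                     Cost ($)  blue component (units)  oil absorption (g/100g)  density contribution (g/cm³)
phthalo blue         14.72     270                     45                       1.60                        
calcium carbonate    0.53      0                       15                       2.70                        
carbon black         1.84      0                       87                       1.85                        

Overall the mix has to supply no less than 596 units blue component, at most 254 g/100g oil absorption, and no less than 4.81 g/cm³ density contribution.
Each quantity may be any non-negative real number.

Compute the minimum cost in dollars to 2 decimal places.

$32.74

Treat it as an LP. Let x1 = kg of phthalo blue, x2 = kg of calcium carbonate, x3 = kg of carbon black.
Minimise 14.72x1 + 0.53x2 + 1.84x3 s.t.:
  270x1 ≥ 596   (blue component)
  45x1 + 15x2 + 87x3 ≤ 254   (oil absorption)
  1.6x1 + 2.7x2 + 1.85x3 ≥ 4.81   (density contribution)
  x1, x2, x3 ≥ 0.
The optimal basis is {phthalo blue, calcium carbonate}; carbon black drops out. Binding constraints: blue component and density contribution.
Solving gives x1 = 2.207, x2 = 0.4734.
Objective = 14.72·2.207 + 0.53·0.4734 = 32.7379.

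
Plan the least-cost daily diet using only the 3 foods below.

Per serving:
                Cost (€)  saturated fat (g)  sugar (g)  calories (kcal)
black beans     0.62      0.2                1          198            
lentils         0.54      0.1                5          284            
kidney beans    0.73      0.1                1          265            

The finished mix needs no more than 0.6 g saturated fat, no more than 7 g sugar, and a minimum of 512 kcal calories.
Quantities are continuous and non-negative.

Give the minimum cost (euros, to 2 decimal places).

Let x1 = servings of black beans, x2 = servings of lentils, x3 = servings of kidney beans.
min 0.62x1 + 0.54x2 + 0.73x3 s.t.:
  0.2x1 + 0.1x2 + 0.1x3 ≤ 0.6   (saturated fat)
  1x1 + 5x2 + 1x3 ≤ 7   (sugar)
  198x1 + 284x2 + 265x3 ≥ 512   (calories)
  x1, x2, x3 ≥ 0.
At the optimum only lentils, kidney beans are positive (black beans = 0). The sugar and calories requirements are met with equality.
Optimal quantities: lentils = 1.29 servings, kidney beans = 0.5495 servings.
Objective = 0.54·1.29 + 0.73·0.5495 = 1.0977.

€1.10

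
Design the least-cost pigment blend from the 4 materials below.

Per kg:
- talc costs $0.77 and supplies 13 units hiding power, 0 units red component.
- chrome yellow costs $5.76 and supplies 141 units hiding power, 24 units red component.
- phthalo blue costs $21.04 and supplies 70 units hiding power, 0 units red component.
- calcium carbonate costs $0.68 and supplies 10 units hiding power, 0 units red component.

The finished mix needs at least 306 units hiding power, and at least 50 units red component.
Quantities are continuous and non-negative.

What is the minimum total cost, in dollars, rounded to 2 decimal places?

Let x1 = kg of talc, x2 = kg of chrome yellow, x3 = kg of phthalo blue, x4 = kg of calcium carbonate.
min 0.77x1 + 5.76x2 + 21.04x3 + 0.68x4 subject to:
  13x1 + 141x2 + 70x3 + 10x4 ≥ 306   (hiding power)
  24x2 ≥ 50   (red component)
  x1, x2, x3, x4 ≥ 0.
At the optimum only chrome yellow is positive (talc, phthalo blue, calcium carbonate = 0). There the hiding power constraint is tight.
Optimal quantities: chrome yellow = 2.17 kg.
Cost = 5.76·2.17 = 12.4992.

$12.50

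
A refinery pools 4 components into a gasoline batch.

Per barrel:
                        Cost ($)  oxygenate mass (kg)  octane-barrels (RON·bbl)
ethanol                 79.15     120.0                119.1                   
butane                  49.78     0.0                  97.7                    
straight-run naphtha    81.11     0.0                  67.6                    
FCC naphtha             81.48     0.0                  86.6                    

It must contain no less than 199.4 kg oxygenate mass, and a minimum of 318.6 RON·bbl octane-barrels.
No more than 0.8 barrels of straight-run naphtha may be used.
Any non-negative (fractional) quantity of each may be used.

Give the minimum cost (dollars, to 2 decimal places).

$193.02

Let x1 = barrels of ethanol, x2 = barrels of butane, x3 = barrels of straight-run naphtha, x4 = barrels of FCC naphtha.
Minimize 79.15x1 + 49.78x2 + 81.11x3 + 81.48x4 subject to:
  120x1 ≥ 199.4   (oxygenate mass)
  119.1x1 + 97.7x2 + 67.6x3 + 86.6x4 ≥ 318.6   (octane-barrels)
  x3 ≤ 0.8
  x1, x2, x3, x4 ≥ 0.
The optimal basis is {ethanol, butane}; straight-run naphtha, FCC naphtha drop out. There the oxygenate mass and octane-barrels constraints are tight.
Solving gives x1 = 1.6617, x2 = 1.2354.
Total cost: 79.15·1.6617 + 49.78·1.2354 = 193.0218.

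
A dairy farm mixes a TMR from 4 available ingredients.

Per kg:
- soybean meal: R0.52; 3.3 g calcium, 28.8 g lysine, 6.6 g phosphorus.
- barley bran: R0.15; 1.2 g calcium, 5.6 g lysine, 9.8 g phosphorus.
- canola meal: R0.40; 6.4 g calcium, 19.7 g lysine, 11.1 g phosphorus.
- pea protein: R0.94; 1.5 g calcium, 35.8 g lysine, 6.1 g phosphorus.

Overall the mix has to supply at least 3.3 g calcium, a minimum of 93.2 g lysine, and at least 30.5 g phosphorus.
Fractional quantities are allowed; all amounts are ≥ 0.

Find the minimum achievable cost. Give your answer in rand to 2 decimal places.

R1.74

Set it up as a linear program. Let x1 = kg of soybean meal, x2 = kg of barley bran, x3 = kg of canola meal, x4 = kg of pea protein.
Minimise 0.52x1 + 0.15x2 + 0.4x3 + 0.94x4 s.t.:
  3.3x1 + 1.2x2 + 6.4x3 + 1.5x4 ≥ 3.3   (calcium)
  28.8x1 + 5.6x2 + 19.7x3 + 35.8x4 ≥ 93.2   (lysine)
  6.6x1 + 9.8x2 + 11.1x3 + 6.1x4 ≥ 30.5   (phosphorus)
  x1, x2, x3, x4 ≥ 0.
The optimal basis is {soybean meal, barley bran}; canola meal, pea protein drop out. Binding constraints: lysine and phosphorus.
Optimal quantities: soybean meal = 3.0274 kg, barley bran = 1.0734 kg.
Total cost: 0.52·3.0274 + 0.15·1.0734 = 1.7353.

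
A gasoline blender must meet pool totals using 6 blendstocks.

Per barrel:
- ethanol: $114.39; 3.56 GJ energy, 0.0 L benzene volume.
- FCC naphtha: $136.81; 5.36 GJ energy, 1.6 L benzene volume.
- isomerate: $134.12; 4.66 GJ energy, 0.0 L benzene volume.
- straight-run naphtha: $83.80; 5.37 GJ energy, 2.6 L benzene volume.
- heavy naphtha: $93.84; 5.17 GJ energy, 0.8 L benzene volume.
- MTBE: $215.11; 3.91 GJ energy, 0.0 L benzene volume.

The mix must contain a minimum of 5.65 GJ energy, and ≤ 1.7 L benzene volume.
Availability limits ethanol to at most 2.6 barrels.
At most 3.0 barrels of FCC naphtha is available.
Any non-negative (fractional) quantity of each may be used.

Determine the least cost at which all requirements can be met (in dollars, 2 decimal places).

$96.17

Let x1 = barrels of ethanol, x2 = barrels of FCC naphtha, x3 = barrels of isomerate, x4 = barrels of straight-run naphtha, x5 = barrels of heavy naphtha, x6 = barrels of MTBE.
Minimize 114.39x1 + 136.81x2 + 134.12x3 + 83.8x4 + 93.84x5 + 215.11x6 s.t.:
  3.56x1 + 5.36x2 + 4.66x3 + 5.37x4 + 5.17x5 + 3.91x6 ≥ 5.65   (energy)
  1.6x2 + 2.6x4 + 0.8x5 ≤ 1.7   (benzene volume)
  x1 ≤ 2.6
  x2 ≤ 3
  x1, x2, x3, x4, x5, x6 ≥ 0.
The minimum-cost mix takes nothing from ethanol, FCC naphtha, isomerate, MTBE — only straight-run naphtha, heavy naphtha. The energy and benzene volume requirements are met with equality.
So straight-run naphtha = 0.4668 barrels, heavy naphtha = 0.608 barrels.
Hence cost = 83.8·0.4668 + 93.84·0.608 = $96.1726.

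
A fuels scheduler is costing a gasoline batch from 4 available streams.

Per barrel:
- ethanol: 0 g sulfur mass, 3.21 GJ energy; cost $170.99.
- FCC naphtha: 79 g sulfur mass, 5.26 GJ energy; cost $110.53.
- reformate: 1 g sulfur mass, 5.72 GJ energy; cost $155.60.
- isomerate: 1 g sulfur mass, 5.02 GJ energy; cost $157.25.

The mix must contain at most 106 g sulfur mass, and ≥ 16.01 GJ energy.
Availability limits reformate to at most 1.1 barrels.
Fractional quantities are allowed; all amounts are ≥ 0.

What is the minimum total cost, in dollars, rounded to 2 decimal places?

Treat it as an LP. Let x1 = barrels of ethanol, x2 = barrels of FCC naphtha, x3 = barrels of reformate, x4 = barrels of isomerate.
Minimise 170.99x1 + 110.53x2 + 155.6x3 + 157.25x4 subject to:
  79x2 + 1x3 + 1x4 ≤ 106   (sulfur mass)
  3.21x1 + 5.26x2 + 5.72x3 + 5.02x4 ≥ 16.01   (energy)
  x3 ≤ 1.1
  x1, x2, x3, x4 ≥ 0.
At the optimum only FCC naphtha, reformate, isomerate are positive (ethanol = 0). The sulfur mass, energy, the reformate cap requirements are met with equality.
Optimal quantities: FCC naphtha = 1.32086 barrels, reformate = 1.1 barrels, isomerate = 0.551845 barrels.
Total cost: 110.53·1.32086 + 155.6·1.1 + 157.25·0.551845 = 403.9323.

$403.93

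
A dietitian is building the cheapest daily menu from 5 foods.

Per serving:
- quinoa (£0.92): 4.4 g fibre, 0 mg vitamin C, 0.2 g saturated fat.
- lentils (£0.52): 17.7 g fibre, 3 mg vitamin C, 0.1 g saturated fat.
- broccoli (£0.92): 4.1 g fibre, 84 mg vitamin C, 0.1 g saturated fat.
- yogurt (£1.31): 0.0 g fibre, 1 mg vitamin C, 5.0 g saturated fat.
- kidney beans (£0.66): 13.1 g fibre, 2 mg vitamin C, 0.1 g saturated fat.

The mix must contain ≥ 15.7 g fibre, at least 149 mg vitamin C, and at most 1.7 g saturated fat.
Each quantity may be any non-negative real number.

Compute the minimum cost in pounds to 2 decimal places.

Set it up as a linear program. Let x1 = servings of quinoa, x2 = servings of lentils, x3 = servings of broccoli, x4 = servings of yogurt, x5 = servings of kidney beans.
min 0.92x1 + 0.52x2 + 0.92x3 + 1.31x4 + 0.66x5 s.t.:
  4.4x1 + 17.7x2 + 4.1x3 + 13.1x5 ≥ 15.7   (fibre)
  3x2 + 84x3 + 1x4 + 2x5 ≥ 149   (vitamin C)
  0.2x1 + 0.1x2 + 0.1x3 + 5x4 + 0.1x5 ≤ 1.7   (saturated fat)
  x1, x2, x3, x4, x5 ≥ 0.
The minimum-cost mix takes nothing from quinoa, yogurt, kidney beans — only lentils, broccoli. Binding constraints: fibre and vitamin C.
Solving gives x2 = 0.4801, x3 = 1.757.
Cost = 0.52·0.4801 + 0.92·1.757 = 1.8661.

£1.87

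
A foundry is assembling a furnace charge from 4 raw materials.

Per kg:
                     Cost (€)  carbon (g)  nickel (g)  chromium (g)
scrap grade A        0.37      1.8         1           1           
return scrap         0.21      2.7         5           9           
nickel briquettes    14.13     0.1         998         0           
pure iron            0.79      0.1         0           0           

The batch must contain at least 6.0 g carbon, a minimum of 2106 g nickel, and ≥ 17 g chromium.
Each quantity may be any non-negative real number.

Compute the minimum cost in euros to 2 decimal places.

Let x1 = kg of scrap grade A, x2 = kg of return scrap, x3 = kg of nickel briquettes, x4 = kg of pure iron.
Minimise 0.37x1 + 0.21x2 + 14.13x3 + 0.79x4 with:
  1.8x1 + 2.7x2 + 0.1x3 + 0.1x4 ≥ 6   (carbon)
  1x1 + 5x2 + 998x3 ≥ 2106   (nickel)
  1x1 + 9x2 ≥ 17   (chromium)
  x1, x2, x3, x4 ≥ 0.
The optimal basis is {return scrap, nickel briquettes}; scrap grade A, pure iron drop out. Binding constraints: carbon and nickel.
So return scrap = 2.1445 kg, nickel briquettes = 2.0995 kg.
Objective = 0.21·2.1445 + 14.13·2.0995 = 30.1163.

€30.12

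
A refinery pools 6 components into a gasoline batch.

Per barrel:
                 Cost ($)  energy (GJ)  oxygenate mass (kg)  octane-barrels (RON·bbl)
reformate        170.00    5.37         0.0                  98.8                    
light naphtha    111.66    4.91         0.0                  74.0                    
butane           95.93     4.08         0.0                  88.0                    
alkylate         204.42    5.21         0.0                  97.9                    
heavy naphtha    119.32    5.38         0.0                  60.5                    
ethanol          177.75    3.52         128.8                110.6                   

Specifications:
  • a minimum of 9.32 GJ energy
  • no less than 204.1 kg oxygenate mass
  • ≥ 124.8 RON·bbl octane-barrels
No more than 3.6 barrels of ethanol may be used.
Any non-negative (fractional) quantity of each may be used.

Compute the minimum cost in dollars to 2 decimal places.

Let x1 = barrels of reformate, x2 = barrels of light naphtha, x3 = barrels of butane, x4 = barrels of alkylate, x5 = barrels of heavy naphtha, x6 = barrels of ethanol.
Minimise 170x1 + 111.66x2 + 95.93x3 + 204.42x4 + 119.32x5 + 177.75x6 s.t.:
  5.37x1 + 4.91x2 + 4.08x3 + 5.21x4 + 5.38x5 + 3.52x6 ≥ 9.32   (energy)
  128.8x6 ≥ 204.1   (oxygenate mass)
  98.8x1 + 74x2 + 88x3 + 97.9x4 + 60.5x5 + 110.6x6 ≥ 124.8   (octane-barrels)
  x6 ≤ 3.6
  x1, x2, x3, x4, x5, x6 ≥ 0.
The cheapest feasible vertex uses only heavy naphtha, ethanol; reformate, light naphtha, butane, alkylate are not used. There the energy and oxygenate mass constraints are tight.
Solving gives x5 = 0.69556, x6 = 1.5846.
Objective = 119.32·0.69556 + 177.75·1.5846 = 364.6569.

$364.66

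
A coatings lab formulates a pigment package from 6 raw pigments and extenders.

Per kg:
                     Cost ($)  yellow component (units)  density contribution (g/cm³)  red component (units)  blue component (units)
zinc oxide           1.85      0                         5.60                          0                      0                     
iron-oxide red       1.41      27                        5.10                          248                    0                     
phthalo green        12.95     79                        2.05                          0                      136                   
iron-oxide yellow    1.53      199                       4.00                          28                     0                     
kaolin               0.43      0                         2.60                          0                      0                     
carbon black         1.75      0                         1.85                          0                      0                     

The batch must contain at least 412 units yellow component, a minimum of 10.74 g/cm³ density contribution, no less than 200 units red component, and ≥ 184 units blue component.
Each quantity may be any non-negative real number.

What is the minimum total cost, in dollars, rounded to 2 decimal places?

Treat it as an LP. Let x1 = kg of zinc oxide, x2 = kg of iron-oxide red, x3 = kg of phthalo green, x4 = kg of iron-oxide yellow, x5 = kg of kaolin, x6 = kg of carbon black.
Minimise 1.85x1 + 1.41x2 + 12.95x3 + 1.53x4 + 0.43x5 + 1.75x6 subject to:
  27x2 + 79x3 + 199x4 ≥ 412   (yellow component)
  5.6x1 + 5.1x2 + 2.05x3 + 4x4 + 2.6x5 + 1.85x6 ≥ 10.74   (density contribution)
  248x2 + 28x4 ≥ 200   (red component)
  136x3 ≥ 184   (blue component)
  x1, x2, x3, x4, x5, x6 ≥ 0.
The minimum-cost mix takes nothing from zinc oxide, kaolin, carbon black — only iron-oxide red, phthalo green, iron-oxide yellow. There the yellow component, red component, blue component constraints are tight.
Solving gives x2 = 0.6432, x3 = 1.353, x4 = 1.446.
Total cost: 1.41·0.6432 + 12.95·1.353 + 1.53·1.446 = 20.6406.

$20.64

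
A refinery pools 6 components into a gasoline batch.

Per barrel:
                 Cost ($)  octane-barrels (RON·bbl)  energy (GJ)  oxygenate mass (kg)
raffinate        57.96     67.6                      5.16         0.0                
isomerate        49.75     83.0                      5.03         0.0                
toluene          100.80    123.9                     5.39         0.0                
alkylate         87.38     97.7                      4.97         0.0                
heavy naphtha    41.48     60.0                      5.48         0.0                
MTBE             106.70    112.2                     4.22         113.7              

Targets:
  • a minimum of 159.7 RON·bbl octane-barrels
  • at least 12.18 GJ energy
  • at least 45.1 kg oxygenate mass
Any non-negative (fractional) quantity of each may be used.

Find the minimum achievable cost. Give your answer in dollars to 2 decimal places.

$121.92

Let x1 = barrels of raffinate, x2 = barrels of isomerate, x3 = barrels of toluene, x4 = barrels of alkylate, x5 = barrels of heavy naphtha, x6 = barrels of MTBE.
Minimize 57.96x1 + 49.75x2 + 100.8x3 + 87.38x4 + 41.48x5 + 106.7x6 s.t.:
  67.6x1 + 83x2 + 123.9x3 + 97.7x4 + 60x5 + 112.2x6 ≥ 159.7   (octane-barrels)
  5.16x1 + 5.03x2 + 5.39x3 + 4.97x4 + 5.48x5 + 4.22x6 ≥ 12.18   (energy)
  113.7x6 ≥ 45.1   (oxygenate mass)
  x1, x2, x3, x4, x5, x6 ≥ 0.
The cheapest feasible vertex uses only isomerate, heavy naphtha, MTBE; raffinate, toluene, alkylate are not used. Binding constraints: octane-barrels, energy, oxygenate mass.
Optimal quantities: isomerate = 0.0058958 barrels, heavy naphtha = 1.9118 barrels, MTBE = 0.39666 barrels.
Objective = 49.75·0.0058958 + 41.48·1.9118 + 106.7·0.39666 = 121.9184.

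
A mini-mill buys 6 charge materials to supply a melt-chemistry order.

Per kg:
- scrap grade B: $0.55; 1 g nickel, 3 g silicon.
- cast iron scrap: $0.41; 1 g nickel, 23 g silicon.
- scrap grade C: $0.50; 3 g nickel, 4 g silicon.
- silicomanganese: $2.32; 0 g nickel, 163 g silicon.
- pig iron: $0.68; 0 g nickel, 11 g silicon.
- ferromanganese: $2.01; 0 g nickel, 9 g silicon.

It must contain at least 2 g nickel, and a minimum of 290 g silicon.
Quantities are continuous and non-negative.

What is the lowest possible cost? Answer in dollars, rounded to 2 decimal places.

Treat it as an LP. Let x1 = kg of scrap grade B, x2 = kg of cast iron scrap, x3 = kg of scrap grade C, x4 = kg of silicomanganese, x5 = kg of pig iron, x6 = kg of ferromanganese.
Minimize 0.55x1 + 0.41x2 + 0.5x3 + 2.32x4 + 0.68x5 + 2.01x6 s.t.:
  1x1 + 1x2 + 3x3 ≥ 2   (nickel)
  3x1 + 23x2 + 4x3 + 163x4 + 11x5 + 9x6 ≥ 290   (silicon)
  x1, x2, x3, x4, x5, x6 ≥ 0.
The cheapest feasible vertex uses only cast iron scrap, silicomanganese; scrap grade B, scrap grade C, pig iron, ferromanganese are not used. The nickel and silicon requirements are met with equality.
So cast iron scrap = 2 kg, silicomanganese = 1.497 kg.
Objective = 0.41·2 + 2.32·1.497 = 4.2930.

$4.29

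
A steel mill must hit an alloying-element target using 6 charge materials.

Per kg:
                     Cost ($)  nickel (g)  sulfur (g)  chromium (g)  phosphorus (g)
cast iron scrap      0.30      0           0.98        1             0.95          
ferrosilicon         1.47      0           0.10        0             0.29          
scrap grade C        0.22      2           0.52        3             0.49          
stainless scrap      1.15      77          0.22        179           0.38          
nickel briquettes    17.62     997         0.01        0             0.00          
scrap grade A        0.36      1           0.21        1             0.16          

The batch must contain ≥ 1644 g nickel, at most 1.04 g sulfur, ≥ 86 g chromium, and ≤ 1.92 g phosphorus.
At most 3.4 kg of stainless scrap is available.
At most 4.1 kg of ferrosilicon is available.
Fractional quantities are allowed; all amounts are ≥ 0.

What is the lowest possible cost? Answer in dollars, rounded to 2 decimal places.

$28.34

This is a linear program. Let x1 = kg of cast iron scrap, x2 = kg of ferrosilicon, x3 = kg of scrap grade C, x4 = kg of stainless scrap, x5 = kg of nickel briquettes, x6 = kg of scrap grade A.
Minimize 0.3x1 + 1.47x2 + 0.22x3 + 1.15x4 + 17.62x5 + 0.36x6 with:
  2x3 + 77x4 + 997x5 + 1x6 ≥ 1644   (nickel)
  0.98x1 + 0.1x2 + 0.52x3 + 0.22x4 + 0.01x5 + 0.21x6 ≤ 1.04   (sulfur)
  1x1 + 3x3 + 179x4 + 1x6 ≥ 86   (chromium)
  0.95x1 + 0.29x2 + 0.49x3 + 0.38x4 + 0.16x6 ≤ 1.92   (phosphorus)
  x4 ≤ 3.4
  x2 ≤ 4.1
  x1, x2, x3, x4, x5, x6 ≥ 0.
The minimum-cost mix takes nothing from cast iron scrap, ferrosilicon, scrap grade C, scrap grade A — only stainless scrap, nickel briquettes. The nickel and the stainless scrap cap requirements are met with equality.
Optimal quantities: stainless scrap = 3.4 kg, nickel briquettes = 1.3864 kg.
Cost = 1.15·3.4 + 17.62·1.3864 = 28.3384.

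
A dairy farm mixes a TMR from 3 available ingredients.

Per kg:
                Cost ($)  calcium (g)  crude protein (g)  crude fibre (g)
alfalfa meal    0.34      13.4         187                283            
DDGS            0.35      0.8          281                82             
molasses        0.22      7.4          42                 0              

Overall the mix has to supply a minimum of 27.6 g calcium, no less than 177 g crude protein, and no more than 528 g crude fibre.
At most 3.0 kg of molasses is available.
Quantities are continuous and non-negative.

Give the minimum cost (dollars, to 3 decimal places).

This is a linear program. Let x1 = kg of alfalfa meal, x2 = kg of DDGS, x3 = kg of molasses.
Minimize 0.34x1 + 0.35x2 + 0.22x3 with:
  13.4x1 + 0.8x2 + 7.4x3 ≥ 27.6   (calcium)
  187x1 + 281x2 + 42x3 ≥ 177   (crude protein)
  283x1 + 82x2 ≤ 528   (crude fibre)
  x3 ≤ 3
  x1, x2, x3 ≥ 0.
The cheapest feasible vertex uses only alfalfa meal, molasses; DDGS is not used. The calcium and crude fibre requirements are met with equality.
Solving gives x1 = 1.866, x3 = 0.3513.
Total cost: 0.34·1.866 + 0.22·0.3513 = 0.71173.

$0.712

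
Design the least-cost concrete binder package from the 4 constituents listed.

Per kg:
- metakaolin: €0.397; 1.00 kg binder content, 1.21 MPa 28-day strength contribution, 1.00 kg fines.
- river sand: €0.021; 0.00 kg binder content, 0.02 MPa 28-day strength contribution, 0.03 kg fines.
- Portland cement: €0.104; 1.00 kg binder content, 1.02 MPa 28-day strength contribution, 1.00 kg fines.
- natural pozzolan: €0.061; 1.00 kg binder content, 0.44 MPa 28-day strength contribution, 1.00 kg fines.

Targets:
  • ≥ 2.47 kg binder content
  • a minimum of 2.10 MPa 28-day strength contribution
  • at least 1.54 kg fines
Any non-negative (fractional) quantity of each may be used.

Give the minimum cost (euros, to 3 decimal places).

Treat it as an LP. Let x1 = kg of metakaolin, x2 = kg of river sand, x3 = kg of Portland cement, x4 = kg of natural pozzolan.
min 0.397x1 + 0.021x2 + 0.104x3 + 0.061x4 subject to:
  1x1 + 1x3 + 1x4 ≥ 2.47   (binder content)
  1.21x1 + 0.02x2 + 1.02x3 + 0.44x4 ≥ 2.1   (28-day strength contribution)
  1x1 + 0.03x2 + 1x3 + 1x4 ≥ 1.54   (fines)
  x1, x2, x3, x4 ≥ 0.
The cheapest feasible vertex uses only Portland cement, natural pozzolan; metakaolin, river sand are not used. The binder content and 28-day strength contribution requirements are met with equality.
So Portland cement = 1.747 kg, natural pozzolan = 0.7231 kg.
Objective = 0.104·1.747 + 0.061·0.7231 = 0.22580.

€0.226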